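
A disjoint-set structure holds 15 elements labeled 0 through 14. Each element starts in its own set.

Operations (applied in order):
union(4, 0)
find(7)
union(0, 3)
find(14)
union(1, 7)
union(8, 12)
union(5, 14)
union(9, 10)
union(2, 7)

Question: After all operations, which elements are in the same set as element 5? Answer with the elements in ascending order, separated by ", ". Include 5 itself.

Answer: 5, 14

Derivation:
Step 1: union(4, 0) -> merged; set of 4 now {0, 4}
Step 2: find(7) -> no change; set of 7 is {7}
Step 3: union(0, 3) -> merged; set of 0 now {0, 3, 4}
Step 4: find(14) -> no change; set of 14 is {14}
Step 5: union(1, 7) -> merged; set of 1 now {1, 7}
Step 6: union(8, 12) -> merged; set of 8 now {8, 12}
Step 7: union(5, 14) -> merged; set of 5 now {5, 14}
Step 8: union(9, 10) -> merged; set of 9 now {9, 10}
Step 9: union(2, 7) -> merged; set of 2 now {1, 2, 7}
Component of 5: {5, 14}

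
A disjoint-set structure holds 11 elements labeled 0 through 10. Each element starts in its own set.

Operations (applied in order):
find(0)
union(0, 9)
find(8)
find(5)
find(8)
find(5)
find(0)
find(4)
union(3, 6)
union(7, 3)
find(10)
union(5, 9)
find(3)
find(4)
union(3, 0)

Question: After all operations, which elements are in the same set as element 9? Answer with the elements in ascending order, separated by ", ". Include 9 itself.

Step 1: find(0) -> no change; set of 0 is {0}
Step 2: union(0, 9) -> merged; set of 0 now {0, 9}
Step 3: find(8) -> no change; set of 8 is {8}
Step 4: find(5) -> no change; set of 5 is {5}
Step 5: find(8) -> no change; set of 8 is {8}
Step 6: find(5) -> no change; set of 5 is {5}
Step 7: find(0) -> no change; set of 0 is {0, 9}
Step 8: find(4) -> no change; set of 4 is {4}
Step 9: union(3, 6) -> merged; set of 3 now {3, 6}
Step 10: union(7, 3) -> merged; set of 7 now {3, 6, 7}
Step 11: find(10) -> no change; set of 10 is {10}
Step 12: union(5, 9) -> merged; set of 5 now {0, 5, 9}
Step 13: find(3) -> no change; set of 3 is {3, 6, 7}
Step 14: find(4) -> no change; set of 4 is {4}
Step 15: union(3, 0) -> merged; set of 3 now {0, 3, 5, 6, 7, 9}
Component of 9: {0, 3, 5, 6, 7, 9}

Answer: 0, 3, 5, 6, 7, 9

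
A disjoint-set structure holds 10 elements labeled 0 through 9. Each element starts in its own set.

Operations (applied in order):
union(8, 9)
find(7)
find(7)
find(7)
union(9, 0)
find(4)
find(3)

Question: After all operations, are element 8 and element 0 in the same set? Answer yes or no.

Answer: yes

Derivation:
Step 1: union(8, 9) -> merged; set of 8 now {8, 9}
Step 2: find(7) -> no change; set of 7 is {7}
Step 3: find(7) -> no change; set of 7 is {7}
Step 4: find(7) -> no change; set of 7 is {7}
Step 5: union(9, 0) -> merged; set of 9 now {0, 8, 9}
Step 6: find(4) -> no change; set of 4 is {4}
Step 7: find(3) -> no change; set of 3 is {3}
Set of 8: {0, 8, 9}; 0 is a member.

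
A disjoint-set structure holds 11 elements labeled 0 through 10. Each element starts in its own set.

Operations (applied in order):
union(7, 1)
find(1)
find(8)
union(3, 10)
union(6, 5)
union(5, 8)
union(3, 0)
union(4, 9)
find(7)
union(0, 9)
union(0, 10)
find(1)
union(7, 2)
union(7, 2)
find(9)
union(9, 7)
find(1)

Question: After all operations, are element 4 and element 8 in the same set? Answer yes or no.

Answer: no

Derivation:
Step 1: union(7, 1) -> merged; set of 7 now {1, 7}
Step 2: find(1) -> no change; set of 1 is {1, 7}
Step 3: find(8) -> no change; set of 8 is {8}
Step 4: union(3, 10) -> merged; set of 3 now {3, 10}
Step 5: union(6, 5) -> merged; set of 6 now {5, 6}
Step 6: union(5, 8) -> merged; set of 5 now {5, 6, 8}
Step 7: union(3, 0) -> merged; set of 3 now {0, 3, 10}
Step 8: union(4, 9) -> merged; set of 4 now {4, 9}
Step 9: find(7) -> no change; set of 7 is {1, 7}
Step 10: union(0, 9) -> merged; set of 0 now {0, 3, 4, 9, 10}
Step 11: union(0, 10) -> already same set; set of 0 now {0, 3, 4, 9, 10}
Step 12: find(1) -> no change; set of 1 is {1, 7}
Step 13: union(7, 2) -> merged; set of 7 now {1, 2, 7}
Step 14: union(7, 2) -> already same set; set of 7 now {1, 2, 7}
Step 15: find(9) -> no change; set of 9 is {0, 3, 4, 9, 10}
Step 16: union(9, 7) -> merged; set of 9 now {0, 1, 2, 3, 4, 7, 9, 10}
Step 17: find(1) -> no change; set of 1 is {0, 1, 2, 3, 4, 7, 9, 10}
Set of 4: {0, 1, 2, 3, 4, 7, 9, 10}; 8 is not a member.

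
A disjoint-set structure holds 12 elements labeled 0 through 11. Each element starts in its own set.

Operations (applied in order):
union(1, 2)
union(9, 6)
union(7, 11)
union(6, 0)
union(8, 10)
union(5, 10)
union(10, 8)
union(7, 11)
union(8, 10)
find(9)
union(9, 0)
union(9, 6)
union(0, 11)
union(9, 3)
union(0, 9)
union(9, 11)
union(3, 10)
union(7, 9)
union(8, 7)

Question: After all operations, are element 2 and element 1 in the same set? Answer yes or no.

Answer: yes

Derivation:
Step 1: union(1, 2) -> merged; set of 1 now {1, 2}
Step 2: union(9, 6) -> merged; set of 9 now {6, 9}
Step 3: union(7, 11) -> merged; set of 7 now {7, 11}
Step 4: union(6, 0) -> merged; set of 6 now {0, 6, 9}
Step 5: union(8, 10) -> merged; set of 8 now {8, 10}
Step 6: union(5, 10) -> merged; set of 5 now {5, 8, 10}
Step 7: union(10, 8) -> already same set; set of 10 now {5, 8, 10}
Step 8: union(7, 11) -> already same set; set of 7 now {7, 11}
Step 9: union(8, 10) -> already same set; set of 8 now {5, 8, 10}
Step 10: find(9) -> no change; set of 9 is {0, 6, 9}
Step 11: union(9, 0) -> already same set; set of 9 now {0, 6, 9}
Step 12: union(9, 6) -> already same set; set of 9 now {0, 6, 9}
Step 13: union(0, 11) -> merged; set of 0 now {0, 6, 7, 9, 11}
Step 14: union(9, 3) -> merged; set of 9 now {0, 3, 6, 7, 9, 11}
Step 15: union(0, 9) -> already same set; set of 0 now {0, 3, 6, 7, 9, 11}
Step 16: union(9, 11) -> already same set; set of 9 now {0, 3, 6, 7, 9, 11}
Step 17: union(3, 10) -> merged; set of 3 now {0, 3, 5, 6, 7, 8, 9, 10, 11}
Step 18: union(7, 9) -> already same set; set of 7 now {0, 3, 5, 6, 7, 8, 9, 10, 11}
Step 19: union(8, 7) -> already same set; set of 8 now {0, 3, 5, 6, 7, 8, 9, 10, 11}
Set of 2: {1, 2}; 1 is a member.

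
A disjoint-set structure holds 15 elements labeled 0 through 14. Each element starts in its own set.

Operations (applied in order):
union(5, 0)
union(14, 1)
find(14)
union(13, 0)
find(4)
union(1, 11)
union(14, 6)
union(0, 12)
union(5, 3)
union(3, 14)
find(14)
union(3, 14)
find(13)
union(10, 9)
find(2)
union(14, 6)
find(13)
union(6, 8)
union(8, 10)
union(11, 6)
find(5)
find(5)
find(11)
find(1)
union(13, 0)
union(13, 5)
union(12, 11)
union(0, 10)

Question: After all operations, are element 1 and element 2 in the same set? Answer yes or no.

Answer: no

Derivation:
Step 1: union(5, 0) -> merged; set of 5 now {0, 5}
Step 2: union(14, 1) -> merged; set of 14 now {1, 14}
Step 3: find(14) -> no change; set of 14 is {1, 14}
Step 4: union(13, 0) -> merged; set of 13 now {0, 5, 13}
Step 5: find(4) -> no change; set of 4 is {4}
Step 6: union(1, 11) -> merged; set of 1 now {1, 11, 14}
Step 7: union(14, 6) -> merged; set of 14 now {1, 6, 11, 14}
Step 8: union(0, 12) -> merged; set of 0 now {0, 5, 12, 13}
Step 9: union(5, 3) -> merged; set of 5 now {0, 3, 5, 12, 13}
Step 10: union(3, 14) -> merged; set of 3 now {0, 1, 3, 5, 6, 11, 12, 13, 14}
Step 11: find(14) -> no change; set of 14 is {0, 1, 3, 5, 6, 11, 12, 13, 14}
Step 12: union(3, 14) -> already same set; set of 3 now {0, 1, 3, 5, 6, 11, 12, 13, 14}
Step 13: find(13) -> no change; set of 13 is {0, 1, 3, 5, 6, 11, 12, 13, 14}
Step 14: union(10, 9) -> merged; set of 10 now {9, 10}
Step 15: find(2) -> no change; set of 2 is {2}
Step 16: union(14, 6) -> already same set; set of 14 now {0, 1, 3, 5, 6, 11, 12, 13, 14}
Step 17: find(13) -> no change; set of 13 is {0, 1, 3, 5, 6, 11, 12, 13, 14}
Step 18: union(6, 8) -> merged; set of 6 now {0, 1, 3, 5, 6, 8, 11, 12, 13, 14}
Step 19: union(8, 10) -> merged; set of 8 now {0, 1, 3, 5, 6, 8, 9, 10, 11, 12, 13, 14}
Step 20: union(11, 6) -> already same set; set of 11 now {0, 1, 3, 5, 6, 8, 9, 10, 11, 12, 13, 14}
Step 21: find(5) -> no change; set of 5 is {0, 1, 3, 5, 6, 8, 9, 10, 11, 12, 13, 14}
Step 22: find(5) -> no change; set of 5 is {0, 1, 3, 5, 6, 8, 9, 10, 11, 12, 13, 14}
Step 23: find(11) -> no change; set of 11 is {0, 1, 3, 5, 6, 8, 9, 10, 11, 12, 13, 14}
Step 24: find(1) -> no change; set of 1 is {0, 1, 3, 5, 6, 8, 9, 10, 11, 12, 13, 14}
Step 25: union(13, 0) -> already same set; set of 13 now {0, 1, 3, 5, 6, 8, 9, 10, 11, 12, 13, 14}
Step 26: union(13, 5) -> already same set; set of 13 now {0, 1, 3, 5, 6, 8, 9, 10, 11, 12, 13, 14}
Step 27: union(12, 11) -> already same set; set of 12 now {0, 1, 3, 5, 6, 8, 9, 10, 11, 12, 13, 14}
Step 28: union(0, 10) -> already same set; set of 0 now {0, 1, 3, 5, 6, 8, 9, 10, 11, 12, 13, 14}
Set of 1: {0, 1, 3, 5, 6, 8, 9, 10, 11, 12, 13, 14}; 2 is not a member.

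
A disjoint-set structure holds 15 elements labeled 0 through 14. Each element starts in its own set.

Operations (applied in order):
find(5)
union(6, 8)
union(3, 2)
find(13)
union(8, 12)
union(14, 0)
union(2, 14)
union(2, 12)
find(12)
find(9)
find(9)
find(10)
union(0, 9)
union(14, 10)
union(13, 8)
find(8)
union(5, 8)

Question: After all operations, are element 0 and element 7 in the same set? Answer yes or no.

Step 1: find(5) -> no change; set of 5 is {5}
Step 2: union(6, 8) -> merged; set of 6 now {6, 8}
Step 3: union(3, 2) -> merged; set of 3 now {2, 3}
Step 4: find(13) -> no change; set of 13 is {13}
Step 5: union(8, 12) -> merged; set of 8 now {6, 8, 12}
Step 6: union(14, 0) -> merged; set of 14 now {0, 14}
Step 7: union(2, 14) -> merged; set of 2 now {0, 2, 3, 14}
Step 8: union(2, 12) -> merged; set of 2 now {0, 2, 3, 6, 8, 12, 14}
Step 9: find(12) -> no change; set of 12 is {0, 2, 3, 6, 8, 12, 14}
Step 10: find(9) -> no change; set of 9 is {9}
Step 11: find(9) -> no change; set of 9 is {9}
Step 12: find(10) -> no change; set of 10 is {10}
Step 13: union(0, 9) -> merged; set of 0 now {0, 2, 3, 6, 8, 9, 12, 14}
Step 14: union(14, 10) -> merged; set of 14 now {0, 2, 3, 6, 8, 9, 10, 12, 14}
Step 15: union(13, 8) -> merged; set of 13 now {0, 2, 3, 6, 8, 9, 10, 12, 13, 14}
Step 16: find(8) -> no change; set of 8 is {0, 2, 3, 6, 8, 9, 10, 12, 13, 14}
Step 17: union(5, 8) -> merged; set of 5 now {0, 2, 3, 5, 6, 8, 9, 10, 12, 13, 14}
Set of 0: {0, 2, 3, 5, 6, 8, 9, 10, 12, 13, 14}; 7 is not a member.

Answer: no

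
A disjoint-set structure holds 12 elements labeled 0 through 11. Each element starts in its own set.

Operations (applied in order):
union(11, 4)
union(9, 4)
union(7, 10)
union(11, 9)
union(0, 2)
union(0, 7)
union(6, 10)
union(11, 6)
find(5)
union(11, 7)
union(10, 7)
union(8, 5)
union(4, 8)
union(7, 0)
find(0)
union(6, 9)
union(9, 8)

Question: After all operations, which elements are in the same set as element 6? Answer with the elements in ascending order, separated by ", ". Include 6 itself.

Answer: 0, 2, 4, 5, 6, 7, 8, 9, 10, 11

Derivation:
Step 1: union(11, 4) -> merged; set of 11 now {4, 11}
Step 2: union(9, 4) -> merged; set of 9 now {4, 9, 11}
Step 3: union(7, 10) -> merged; set of 7 now {7, 10}
Step 4: union(11, 9) -> already same set; set of 11 now {4, 9, 11}
Step 5: union(0, 2) -> merged; set of 0 now {0, 2}
Step 6: union(0, 7) -> merged; set of 0 now {0, 2, 7, 10}
Step 7: union(6, 10) -> merged; set of 6 now {0, 2, 6, 7, 10}
Step 8: union(11, 6) -> merged; set of 11 now {0, 2, 4, 6, 7, 9, 10, 11}
Step 9: find(5) -> no change; set of 5 is {5}
Step 10: union(11, 7) -> already same set; set of 11 now {0, 2, 4, 6, 7, 9, 10, 11}
Step 11: union(10, 7) -> already same set; set of 10 now {0, 2, 4, 6, 7, 9, 10, 11}
Step 12: union(8, 5) -> merged; set of 8 now {5, 8}
Step 13: union(4, 8) -> merged; set of 4 now {0, 2, 4, 5, 6, 7, 8, 9, 10, 11}
Step 14: union(7, 0) -> already same set; set of 7 now {0, 2, 4, 5, 6, 7, 8, 9, 10, 11}
Step 15: find(0) -> no change; set of 0 is {0, 2, 4, 5, 6, 7, 8, 9, 10, 11}
Step 16: union(6, 9) -> already same set; set of 6 now {0, 2, 4, 5, 6, 7, 8, 9, 10, 11}
Step 17: union(9, 8) -> already same set; set of 9 now {0, 2, 4, 5, 6, 7, 8, 9, 10, 11}
Component of 6: {0, 2, 4, 5, 6, 7, 8, 9, 10, 11}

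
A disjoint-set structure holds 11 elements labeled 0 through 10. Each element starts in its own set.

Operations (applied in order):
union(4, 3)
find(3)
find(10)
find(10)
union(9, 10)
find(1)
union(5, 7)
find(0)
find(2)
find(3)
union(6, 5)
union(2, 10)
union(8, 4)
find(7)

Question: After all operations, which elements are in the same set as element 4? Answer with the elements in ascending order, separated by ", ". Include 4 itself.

Step 1: union(4, 3) -> merged; set of 4 now {3, 4}
Step 2: find(3) -> no change; set of 3 is {3, 4}
Step 3: find(10) -> no change; set of 10 is {10}
Step 4: find(10) -> no change; set of 10 is {10}
Step 5: union(9, 10) -> merged; set of 9 now {9, 10}
Step 6: find(1) -> no change; set of 1 is {1}
Step 7: union(5, 7) -> merged; set of 5 now {5, 7}
Step 8: find(0) -> no change; set of 0 is {0}
Step 9: find(2) -> no change; set of 2 is {2}
Step 10: find(3) -> no change; set of 3 is {3, 4}
Step 11: union(6, 5) -> merged; set of 6 now {5, 6, 7}
Step 12: union(2, 10) -> merged; set of 2 now {2, 9, 10}
Step 13: union(8, 4) -> merged; set of 8 now {3, 4, 8}
Step 14: find(7) -> no change; set of 7 is {5, 6, 7}
Component of 4: {3, 4, 8}

Answer: 3, 4, 8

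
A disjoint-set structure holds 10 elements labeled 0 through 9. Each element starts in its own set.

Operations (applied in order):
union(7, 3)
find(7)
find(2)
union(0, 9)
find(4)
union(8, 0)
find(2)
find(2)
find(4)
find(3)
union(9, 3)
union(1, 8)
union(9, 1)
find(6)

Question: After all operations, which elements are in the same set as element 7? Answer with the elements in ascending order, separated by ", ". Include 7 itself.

Answer: 0, 1, 3, 7, 8, 9

Derivation:
Step 1: union(7, 3) -> merged; set of 7 now {3, 7}
Step 2: find(7) -> no change; set of 7 is {3, 7}
Step 3: find(2) -> no change; set of 2 is {2}
Step 4: union(0, 9) -> merged; set of 0 now {0, 9}
Step 5: find(4) -> no change; set of 4 is {4}
Step 6: union(8, 0) -> merged; set of 8 now {0, 8, 9}
Step 7: find(2) -> no change; set of 2 is {2}
Step 8: find(2) -> no change; set of 2 is {2}
Step 9: find(4) -> no change; set of 4 is {4}
Step 10: find(3) -> no change; set of 3 is {3, 7}
Step 11: union(9, 3) -> merged; set of 9 now {0, 3, 7, 8, 9}
Step 12: union(1, 8) -> merged; set of 1 now {0, 1, 3, 7, 8, 9}
Step 13: union(9, 1) -> already same set; set of 9 now {0, 1, 3, 7, 8, 9}
Step 14: find(6) -> no change; set of 6 is {6}
Component of 7: {0, 1, 3, 7, 8, 9}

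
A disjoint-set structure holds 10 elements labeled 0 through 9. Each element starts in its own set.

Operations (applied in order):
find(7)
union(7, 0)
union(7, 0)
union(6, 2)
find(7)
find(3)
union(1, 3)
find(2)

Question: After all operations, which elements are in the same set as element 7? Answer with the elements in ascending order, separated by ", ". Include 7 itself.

Step 1: find(7) -> no change; set of 7 is {7}
Step 2: union(7, 0) -> merged; set of 7 now {0, 7}
Step 3: union(7, 0) -> already same set; set of 7 now {0, 7}
Step 4: union(6, 2) -> merged; set of 6 now {2, 6}
Step 5: find(7) -> no change; set of 7 is {0, 7}
Step 6: find(3) -> no change; set of 3 is {3}
Step 7: union(1, 3) -> merged; set of 1 now {1, 3}
Step 8: find(2) -> no change; set of 2 is {2, 6}
Component of 7: {0, 7}

Answer: 0, 7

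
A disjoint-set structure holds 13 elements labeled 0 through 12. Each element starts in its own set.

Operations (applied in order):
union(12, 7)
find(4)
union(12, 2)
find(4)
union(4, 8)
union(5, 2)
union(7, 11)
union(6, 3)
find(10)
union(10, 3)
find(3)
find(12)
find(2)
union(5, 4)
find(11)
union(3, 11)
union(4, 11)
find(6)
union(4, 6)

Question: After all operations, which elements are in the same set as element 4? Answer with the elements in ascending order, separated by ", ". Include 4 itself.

Step 1: union(12, 7) -> merged; set of 12 now {7, 12}
Step 2: find(4) -> no change; set of 4 is {4}
Step 3: union(12, 2) -> merged; set of 12 now {2, 7, 12}
Step 4: find(4) -> no change; set of 4 is {4}
Step 5: union(4, 8) -> merged; set of 4 now {4, 8}
Step 6: union(5, 2) -> merged; set of 5 now {2, 5, 7, 12}
Step 7: union(7, 11) -> merged; set of 7 now {2, 5, 7, 11, 12}
Step 8: union(6, 3) -> merged; set of 6 now {3, 6}
Step 9: find(10) -> no change; set of 10 is {10}
Step 10: union(10, 3) -> merged; set of 10 now {3, 6, 10}
Step 11: find(3) -> no change; set of 3 is {3, 6, 10}
Step 12: find(12) -> no change; set of 12 is {2, 5, 7, 11, 12}
Step 13: find(2) -> no change; set of 2 is {2, 5, 7, 11, 12}
Step 14: union(5, 4) -> merged; set of 5 now {2, 4, 5, 7, 8, 11, 12}
Step 15: find(11) -> no change; set of 11 is {2, 4, 5, 7, 8, 11, 12}
Step 16: union(3, 11) -> merged; set of 3 now {2, 3, 4, 5, 6, 7, 8, 10, 11, 12}
Step 17: union(4, 11) -> already same set; set of 4 now {2, 3, 4, 5, 6, 7, 8, 10, 11, 12}
Step 18: find(6) -> no change; set of 6 is {2, 3, 4, 5, 6, 7, 8, 10, 11, 12}
Step 19: union(4, 6) -> already same set; set of 4 now {2, 3, 4, 5, 6, 7, 8, 10, 11, 12}
Component of 4: {2, 3, 4, 5, 6, 7, 8, 10, 11, 12}

Answer: 2, 3, 4, 5, 6, 7, 8, 10, 11, 12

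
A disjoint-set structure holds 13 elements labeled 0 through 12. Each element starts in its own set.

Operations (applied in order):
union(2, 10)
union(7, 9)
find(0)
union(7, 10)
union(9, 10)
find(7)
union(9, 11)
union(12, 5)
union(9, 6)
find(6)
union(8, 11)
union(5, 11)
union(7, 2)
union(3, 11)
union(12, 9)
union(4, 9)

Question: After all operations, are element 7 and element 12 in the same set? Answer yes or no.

Step 1: union(2, 10) -> merged; set of 2 now {2, 10}
Step 2: union(7, 9) -> merged; set of 7 now {7, 9}
Step 3: find(0) -> no change; set of 0 is {0}
Step 4: union(7, 10) -> merged; set of 7 now {2, 7, 9, 10}
Step 5: union(9, 10) -> already same set; set of 9 now {2, 7, 9, 10}
Step 6: find(7) -> no change; set of 7 is {2, 7, 9, 10}
Step 7: union(9, 11) -> merged; set of 9 now {2, 7, 9, 10, 11}
Step 8: union(12, 5) -> merged; set of 12 now {5, 12}
Step 9: union(9, 6) -> merged; set of 9 now {2, 6, 7, 9, 10, 11}
Step 10: find(6) -> no change; set of 6 is {2, 6, 7, 9, 10, 11}
Step 11: union(8, 11) -> merged; set of 8 now {2, 6, 7, 8, 9, 10, 11}
Step 12: union(5, 11) -> merged; set of 5 now {2, 5, 6, 7, 8, 9, 10, 11, 12}
Step 13: union(7, 2) -> already same set; set of 7 now {2, 5, 6, 7, 8, 9, 10, 11, 12}
Step 14: union(3, 11) -> merged; set of 3 now {2, 3, 5, 6, 7, 8, 9, 10, 11, 12}
Step 15: union(12, 9) -> already same set; set of 12 now {2, 3, 5, 6, 7, 8, 9, 10, 11, 12}
Step 16: union(4, 9) -> merged; set of 4 now {2, 3, 4, 5, 6, 7, 8, 9, 10, 11, 12}
Set of 7: {2, 3, 4, 5, 6, 7, 8, 9, 10, 11, 12}; 12 is a member.

Answer: yes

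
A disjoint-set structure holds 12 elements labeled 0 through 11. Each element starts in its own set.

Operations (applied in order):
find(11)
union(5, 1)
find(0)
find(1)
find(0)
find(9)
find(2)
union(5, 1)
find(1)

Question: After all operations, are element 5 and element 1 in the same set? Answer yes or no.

Step 1: find(11) -> no change; set of 11 is {11}
Step 2: union(5, 1) -> merged; set of 5 now {1, 5}
Step 3: find(0) -> no change; set of 0 is {0}
Step 4: find(1) -> no change; set of 1 is {1, 5}
Step 5: find(0) -> no change; set of 0 is {0}
Step 6: find(9) -> no change; set of 9 is {9}
Step 7: find(2) -> no change; set of 2 is {2}
Step 8: union(5, 1) -> already same set; set of 5 now {1, 5}
Step 9: find(1) -> no change; set of 1 is {1, 5}
Set of 5: {1, 5}; 1 is a member.

Answer: yes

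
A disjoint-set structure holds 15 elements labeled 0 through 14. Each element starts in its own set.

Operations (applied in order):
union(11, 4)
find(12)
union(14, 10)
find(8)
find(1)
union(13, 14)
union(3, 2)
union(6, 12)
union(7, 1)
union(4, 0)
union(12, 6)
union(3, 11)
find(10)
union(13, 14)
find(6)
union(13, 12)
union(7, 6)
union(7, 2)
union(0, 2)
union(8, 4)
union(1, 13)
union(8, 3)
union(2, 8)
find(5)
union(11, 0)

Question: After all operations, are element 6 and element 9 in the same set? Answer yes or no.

Step 1: union(11, 4) -> merged; set of 11 now {4, 11}
Step 2: find(12) -> no change; set of 12 is {12}
Step 3: union(14, 10) -> merged; set of 14 now {10, 14}
Step 4: find(8) -> no change; set of 8 is {8}
Step 5: find(1) -> no change; set of 1 is {1}
Step 6: union(13, 14) -> merged; set of 13 now {10, 13, 14}
Step 7: union(3, 2) -> merged; set of 3 now {2, 3}
Step 8: union(6, 12) -> merged; set of 6 now {6, 12}
Step 9: union(7, 1) -> merged; set of 7 now {1, 7}
Step 10: union(4, 0) -> merged; set of 4 now {0, 4, 11}
Step 11: union(12, 6) -> already same set; set of 12 now {6, 12}
Step 12: union(3, 11) -> merged; set of 3 now {0, 2, 3, 4, 11}
Step 13: find(10) -> no change; set of 10 is {10, 13, 14}
Step 14: union(13, 14) -> already same set; set of 13 now {10, 13, 14}
Step 15: find(6) -> no change; set of 6 is {6, 12}
Step 16: union(13, 12) -> merged; set of 13 now {6, 10, 12, 13, 14}
Step 17: union(7, 6) -> merged; set of 7 now {1, 6, 7, 10, 12, 13, 14}
Step 18: union(7, 2) -> merged; set of 7 now {0, 1, 2, 3, 4, 6, 7, 10, 11, 12, 13, 14}
Step 19: union(0, 2) -> already same set; set of 0 now {0, 1, 2, 3, 4, 6, 7, 10, 11, 12, 13, 14}
Step 20: union(8, 4) -> merged; set of 8 now {0, 1, 2, 3, 4, 6, 7, 8, 10, 11, 12, 13, 14}
Step 21: union(1, 13) -> already same set; set of 1 now {0, 1, 2, 3, 4, 6, 7, 8, 10, 11, 12, 13, 14}
Step 22: union(8, 3) -> already same set; set of 8 now {0, 1, 2, 3, 4, 6, 7, 8, 10, 11, 12, 13, 14}
Step 23: union(2, 8) -> already same set; set of 2 now {0, 1, 2, 3, 4, 6, 7, 8, 10, 11, 12, 13, 14}
Step 24: find(5) -> no change; set of 5 is {5}
Step 25: union(11, 0) -> already same set; set of 11 now {0, 1, 2, 3, 4, 6, 7, 8, 10, 11, 12, 13, 14}
Set of 6: {0, 1, 2, 3, 4, 6, 7, 8, 10, 11, 12, 13, 14}; 9 is not a member.

Answer: no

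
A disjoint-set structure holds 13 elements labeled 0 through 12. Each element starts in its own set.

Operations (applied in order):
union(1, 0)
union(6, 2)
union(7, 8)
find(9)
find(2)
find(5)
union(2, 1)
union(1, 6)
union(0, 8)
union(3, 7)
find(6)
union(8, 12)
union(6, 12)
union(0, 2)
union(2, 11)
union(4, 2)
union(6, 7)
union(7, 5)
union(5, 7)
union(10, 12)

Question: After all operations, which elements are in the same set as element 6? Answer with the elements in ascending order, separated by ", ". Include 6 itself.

Answer: 0, 1, 2, 3, 4, 5, 6, 7, 8, 10, 11, 12

Derivation:
Step 1: union(1, 0) -> merged; set of 1 now {0, 1}
Step 2: union(6, 2) -> merged; set of 6 now {2, 6}
Step 3: union(7, 8) -> merged; set of 7 now {7, 8}
Step 4: find(9) -> no change; set of 9 is {9}
Step 5: find(2) -> no change; set of 2 is {2, 6}
Step 6: find(5) -> no change; set of 5 is {5}
Step 7: union(2, 1) -> merged; set of 2 now {0, 1, 2, 6}
Step 8: union(1, 6) -> already same set; set of 1 now {0, 1, 2, 6}
Step 9: union(0, 8) -> merged; set of 0 now {0, 1, 2, 6, 7, 8}
Step 10: union(3, 7) -> merged; set of 3 now {0, 1, 2, 3, 6, 7, 8}
Step 11: find(6) -> no change; set of 6 is {0, 1, 2, 3, 6, 7, 8}
Step 12: union(8, 12) -> merged; set of 8 now {0, 1, 2, 3, 6, 7, 8, 12}
Step 13: union(6, 12) -> already same set; set of 6 now {0, 1, 2, 3, 6, 7, 8, 12}
Step 14: union(0, 2) -> already same set; set of 0 now {0, 1, 2, 3, 6, 7, 8, 12}
Step 15: union(2, 11) -> merged; set of 2 now {0, 1, 2, 3, 6, 7, 8, 11, 12}
Step 16: union(4, 2) -> merged; set of 4 now {0, 1, 2, 3, 4, 6, 7, 8, 11, 12}
Step 17: union(6, 7) -> already same set; set of 6 now {0, 1, 2, 3, 4, 6, 7, 8, 11, 12}
Step 18: union(7, 5) -> merged; set of 7 now {0, 1, 2, 3, 4, 5, 6, 7, 8, 11, 12}
Step 19: union(5, 7) -> already same set; set of 5 now {0, 1, 2, 3, 4, 5, 6, 7, 8, 11, 12}
Step 20: union(10, 12) -> merged; set of 10 now {0, 1, 2, 3, 4, 5, 6, 7, 8, 10, 11, 12}
Component of 6: {0, 1, 2, 3, 4, 5, 6, 7, 8, 10, 11, 12}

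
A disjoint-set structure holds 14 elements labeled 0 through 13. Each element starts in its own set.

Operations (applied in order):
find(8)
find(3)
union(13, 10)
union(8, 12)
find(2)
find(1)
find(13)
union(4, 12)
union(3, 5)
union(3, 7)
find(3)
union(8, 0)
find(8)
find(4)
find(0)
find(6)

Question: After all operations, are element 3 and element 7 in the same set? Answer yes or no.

Answer: yes

Derivation:
Step 1: find(8) -> no change; set of 8 is {8}
Step 2: find(3) -> no change; set of 3 is {3}
Step 3: union(13, 10) -> merged; set of 13 now {10, 13}
Step 4: union(8, 12) -> merged; set of 8 now {8, 12}
Step 5: find(2) -> no change; set of 2 is {2}
Step 6: find(1) -> no change; set of 1 is {1}
Step 7: find(13) -> no change; set of 13 is {10, 13}
Step 8: union(4, 12) -> merged; set of 4 now {4, 8, 12}
Step 9: union(3, 5) -> merged; set of 3 now {3, 5}
Step 10: union(3, 7) -> merged; set of 3 now {3, 5, 7}
Step 11: find(3) -> no change; set of 3 is {3, 5, 7}
Step 12: union(8, 0) -> merged; set of 8 now {0, 4, 8, 12}
Step 13: find(8) -> no change; set of 8 is {0, 4, 8, 12}
Step 14: find(4) -> no change; set of 4 is {0, 4, 8, 12}
Step 15: find(0) -> no change; set of 0 is {0, 4, 8, 12}
Step 16: find(6) -> no change; set of 6 is {6}
Set of 3: {3, 5, 7}; 7 is a member.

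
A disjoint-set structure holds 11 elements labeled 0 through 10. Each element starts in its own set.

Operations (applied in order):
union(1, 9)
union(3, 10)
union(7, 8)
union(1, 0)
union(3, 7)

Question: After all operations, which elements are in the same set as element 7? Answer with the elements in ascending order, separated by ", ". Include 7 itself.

Answer: 3, 7, 8, 10

Derivation:
Step 1: union(1, 9) -> merged; set of 1 now {1, 9}
Step 2: union(3, 10) -> merged; set of 3 now {3, 10}
Step 3: union(7, 8) -> merged; set of 7 now {7, 8}
Step 4: union(1, 0) -> merged; set of 1 now {0, 1, 9}
Step 5: union(3, 7) -> merged; set of 3 now {3, 7, 8, 10}
Component of 7: {3, 7, 8, 10}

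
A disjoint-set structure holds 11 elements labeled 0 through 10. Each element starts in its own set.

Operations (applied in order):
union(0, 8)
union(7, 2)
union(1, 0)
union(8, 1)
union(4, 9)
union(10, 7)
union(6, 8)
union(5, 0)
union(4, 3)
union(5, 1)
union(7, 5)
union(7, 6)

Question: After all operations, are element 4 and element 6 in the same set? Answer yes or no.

Answer: no

Derivation:
Step 1: union(0, 8) -> merged; set of 0 now {0, 8}
Step 2: union(7, 2) -> merged; set of 7 now {2, 7}
Step 3: union(1, 0) -> merged; set of 1 now {0, 1, 8}
Step 4: union(8, 1) -> already same set; set of 8 now {0, 1, 8}
Step 5: union(4, 9) -> merged; set of 4 now {4, 9}
Step 6: union(10, 7) -> merged; set of 10 now {2, 7, 10}
Step 7: union(6, 8) -> merged; set of 6 now {0, 1, 6, 8}
Step 8: union(5, 0) -> merged; set of 5 now {0, 1, 5, 6, 8}
Step 9: union(4, 3) -> merged; set of 4 now {3, 4, 9}
Step 10: union(5, 1) -> already same set; set of 5 now {0, 1, 5, 6, 8}
Step 11: union(7, 5) -> merged; set of 7 now {0, 1, 2, 5, 6, 7, 8, 10}
Step 12: union(7, 6) -> already same set; set of 7 now {0, 1, 2, 5, 6, 7, 8, 10}
Set of 4: {3, 4, 9}; 6 is not a member.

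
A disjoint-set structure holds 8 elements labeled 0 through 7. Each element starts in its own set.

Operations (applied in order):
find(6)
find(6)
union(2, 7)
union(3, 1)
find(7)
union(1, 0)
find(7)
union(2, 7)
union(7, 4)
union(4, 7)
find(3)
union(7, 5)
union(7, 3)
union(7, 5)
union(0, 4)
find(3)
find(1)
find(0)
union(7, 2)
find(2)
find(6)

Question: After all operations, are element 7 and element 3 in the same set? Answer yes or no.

Step 1: find(6) -> no change; set of 6 is {6}
Step 2: find(6) -> no change; set of 6 is {6}
Step 3: union(2, 7) -> merged; set of 2 now {2, 7}
Step 4: union(3, 1) -> merged; set of 3 now {1, 3}
Step 5: find(7) -> no change; set of 7 is {2, 7}
Step 6: union(1, 0) -> merged; set of 1 now {0, 1, 3}
Step 7: find(7) -> no change; set of 7 is {2, 7}
Step 8: union(2, 7) -> already same set; set of 2 now {2, 7}
Step 9: union(7, 4) -> merged; set of 7 now {2, 4, 7}
Step 10: union(4, 7) -> already same set; set of 4 now {2, 4, 7}
Step 11: find(3) -> no change; set of 3 is {0, 1, 3}
Step 12: union(7, 5) -> merged; set of 7 now {2, 4, 5, 7}
Step 13: union(7, 3) -> merged; set of 7 now {0, 1, 2, 3, 4, 5, 7}
Step 14: union(7, 5) -> already same set; set of 7 now {0, 1, 2, 3, 4, 5, 7}
Step 15: union(0, 4) -> already same set; set of 0 now {0, 1, 2, 3, 4, 5, 7}
Step 16: find(3) -> no change; set of 3 is {0, 1, 2, 3, 4, 5, 7}
Step 17: find(1) -> no change; set of 1 is {0, 1, 2, 3, 4, 5, 7}
Step 18: find(0) -> no change; set of 0 is {0, 1, 2, 3, 4, 5, 7}
Step 19: union(7, 2) -> already same set; set of 7 now {0, 1, 2, 3, 4, 5, 7}
Step 20: find(2) -> no change; set of 2 is {0, 1, 2, 3, 4, 5, 7}
Step 21: find(6) -> no change; set of 6 is {6}
Set of 7: {0, 1, 2, 3, 4, 5, 7}; 3 is a member.

Answer: yes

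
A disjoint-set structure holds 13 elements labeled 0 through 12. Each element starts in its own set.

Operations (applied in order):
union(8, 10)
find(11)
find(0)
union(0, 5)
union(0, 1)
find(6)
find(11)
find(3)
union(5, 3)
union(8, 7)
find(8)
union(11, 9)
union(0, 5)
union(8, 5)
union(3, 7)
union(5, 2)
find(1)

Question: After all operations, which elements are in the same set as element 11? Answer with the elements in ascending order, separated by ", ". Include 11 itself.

Step 1: union(8, 10) -> merged; set of 8 now {8, 10}
Step 2: find(11) -> no change; set of 11 is {11}
Step 3: find(0) -> no change; set of 0 is {0}
Step 4: union(0, 5) -> merged; set of 0 now {0, 5}
Step 5: union(0, 1) -> merged; set of 0 now {0, 1, 5}
Step 6: find(6) -> no change; set of 6 is {6}
Step 7: find(11) -> no change; set of 11 is {11}
Step 8: find(3) -> no change; set of 3 is {3}
Step 9: union(5, 3) -> merged; set of 5 now {0, 1, 3, 5}
Step 10: union(8, 7) -> merged; set of 8 now {7, 8, 10}
Step 11: find(8) -> no change; set of 8 is {7, 8, 10}
Step 12: union(11, 9) -> merged; set of 11 now {9, 11}
Step 13: union(0, 5) -> already same set; set of 0 now {0, 1, 3, 5}
Step 14: union(8, 5) -> merged; set of 8 now {0, 1, 3, 5, 7, 8, 10}
Step 15: union(3, 7) -> already same set; set of 3 now {0, 1, 3, 5, 7, 8, 10}
Step 16: union(5, 2) -> merged; set of 5 now {0, 1, 2, 3, 5, 7, 8, 10}
Step 17: find(1) -> no change; set of 1 is {0, 1, 2, 3, 5, 7, 8, 10}
Component of 11: {9, 11}

Answer: 9, 11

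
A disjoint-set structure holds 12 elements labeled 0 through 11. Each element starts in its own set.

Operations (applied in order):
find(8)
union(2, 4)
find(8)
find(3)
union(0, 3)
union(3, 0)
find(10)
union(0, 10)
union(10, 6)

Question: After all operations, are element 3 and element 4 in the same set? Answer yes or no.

Answer: no

Derivation:
Step 1: find(8) -> no change; set of 8 is {8}
Step 2: union(2, 4) -> merged; set of 2 now {2, 4}
Step 3: find(8) -> no change; set of 8 is {8}
Step 4: find(3) -> no change; set of 3 is {3}
Step 5: union(0, 3) -> merged; set of 0 now {0, 3}
Step 6: union(3, 0) -> already same set; set of 3 now {0, 3}
Step 7: find(10) -> no change; set of 10 is {10}
Step 8: union(0, 10) -> merged; set of 0 now {0, 3, 10}
Step 9: union(10, 6) -> merged; set of 10 now {0, 3, 6, 10}
Set of 3: {0, 3, 6, 10}; 4 is not a member.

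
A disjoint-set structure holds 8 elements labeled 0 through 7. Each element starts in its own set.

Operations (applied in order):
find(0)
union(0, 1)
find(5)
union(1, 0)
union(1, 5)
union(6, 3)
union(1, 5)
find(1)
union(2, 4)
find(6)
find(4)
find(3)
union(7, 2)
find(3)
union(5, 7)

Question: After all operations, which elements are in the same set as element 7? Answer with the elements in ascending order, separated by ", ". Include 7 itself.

Step 1: find(0) -> no change; set of 0 is {0}
Step 2: union(0, 1) -> merged; set of 0 now {0, 1}
Step 3: find(5) -> no change; set of 5 is {5}
Step 4: union(1, 0) -> already same set; set of 1 now {0, 1}
Step 5: union(1, 5) -> merged; set of 1 now {0, 1, 5}
Step 6: union(6, 3) -> merged; set of 6 now {3, 6}
Step 7: union(1, 5) -> already same set; set of 1 now {0, 1, 5}
Step 8: find(1) -> no change; set of 1 is {0, 1, 5}
Step 9: union(2, 4) -> merged; set of 2 now {2, 4}
Step 10: find(6) -> no change; set of 6 is {3, 6}
Step 11: find(4) -> no change; set of 4 is {2, 4}
Step 12: find(3) -> no change; set of 3 is {3, 6}
Step 13: union(7, 2) -> merged; set of 7 now {2, 4, 7}
Step 14: find(3) -> no change; set of 3 is {3, 6}
Step 15: union(5, 7) -> merged; set of 5 now {0, 1, 2, 4, 5, 7}
Component of 7: {0, 1, 2, 4, 5, 7}

Answer: 0, 1, 2, 4, 5, 7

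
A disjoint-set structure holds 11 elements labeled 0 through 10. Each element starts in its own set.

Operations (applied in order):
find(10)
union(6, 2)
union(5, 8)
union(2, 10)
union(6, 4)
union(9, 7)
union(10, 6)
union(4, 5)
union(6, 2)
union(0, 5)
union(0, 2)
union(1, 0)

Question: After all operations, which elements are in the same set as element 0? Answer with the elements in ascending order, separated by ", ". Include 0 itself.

Step 1: find(10) -> no change; set of 10 is {10}
Step 2: union(6, 2) -> merged; set of 6 now {2, 6}
Step 3: union(5, 8) -> merged; set of 5 now {5, 8}
Step 4: union(2, 10) -> merged; set of 2 now {2, 6, 10}
Step 5: union(6, 4) -> merged; set of 6 now {2, 4, 6, 10}
Step 6: union(9, 7) -> merged; set of 9 now {7, 9}
Step 7: union(10, 6) -> already same set; set of 10 now {2, 4, 6, 10}
Step 8: union(4, 5) -> merged; set of 4 now {2, 4, 5, 6, 8, 10}
Step 9: union(6, 2) -> already same set; set of 6 now {2, 4, 5, 6, 8, 10}
Step 10: union(0, 5) -> merged; set of 0 now {0, 2, 4, 5, 6, 8, 10}
Step 11: union(0, 2) -> already same set; set of 0 now {0, 2, 4, 5, 6, 8, 10}
Step 12: union(1, 0) -> merged; set of 1 now {0, 1, 2, 4, 5, 6, 8, 10}
Component of 0: {0, 1, 2, 4, 5, 6, 8, 10}

Answer: 0, 1, 2, 4, 5, 6, 8, 10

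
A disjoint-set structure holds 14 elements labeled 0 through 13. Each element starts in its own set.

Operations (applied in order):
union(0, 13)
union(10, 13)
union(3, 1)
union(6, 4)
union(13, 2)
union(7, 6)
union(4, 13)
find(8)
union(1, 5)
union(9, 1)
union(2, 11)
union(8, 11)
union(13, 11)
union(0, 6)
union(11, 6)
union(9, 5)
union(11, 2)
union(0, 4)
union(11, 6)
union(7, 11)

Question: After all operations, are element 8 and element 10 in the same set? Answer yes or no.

Step 1: union(0, 13) -> merged; set of 0 now {0, 13}
Step 2: union(10, 13) -> merged; set of 10 now {0, 10, 13}
Step 3: union(3, 1) -> merged; set of 3 now {1, 3}
Step 4: union(6, 4) -> merged; set of 6 now {4, 6}
Step 5: union(13, 2) -> merged; set of 13 now {0, 2, 10, 13}
Step 6: union(7, 6) -> merged; set of 7 now {4, 6, 7}
Step 7: union(4, 13) -> merged; set of 4 now {0, 2, 4, 6, 7, 10, 13}
Step 8: find(8) -> no change; set of 8 is {8}
Step 9: union(1, 5) -> merged; set of 1 now {1, 3, 5}
Step 10: union(9, 1) -> merged; set of 9 now {1, 3, 5, 9}
Step 11: union(2, 11) -> merged; set of 2 now {0, 2, 4, 6, 7, 10, 11, 13}
Step 12: union(8, 11) -> merged; set of 8 now {0, 2, 4, 6, 7, 8, 10, 11, 13}
Step 13: union(13, 11) -> already same set; set of 13 now {0, 2, 4, 6, 7, 8, 10, 11, 13}
Step 14: union(0, 6) -> already same set; set of 0 now {0, 2, 4, 6, 7, 8, 10, 11, 13}
Step 15: union(11, 6) -> already same set; set of 11 now {0, 2, 4, 6, 7, 8, 10, 11, 13}
Step 16: union(9, 5) -> already same set; set of 9 now {1, 3, 5, 9}
Step 17: union(11, 2) -> already same set; set of 11 now {0, 2, 4, 6, 7, 8, 10, 11, 13}
Step 18: union(0, 4) -> already same set; set of 0 now {0, 2, 4, 6, 7, 8, 10, 11, 13}
Step 19: union(11, 6) -> already same set; set of 11 now {0, 2, 4, 6, 7, 8, 10, 11, 13}
Step 20: union(7, 11) -> already same set; set of 7 now {0, 2, 4, 6, 7, 8, 10, 11, 13}
Set of 8: {0, 2, 4, 6, 7, 8, 10, 11, 13}; 10 is a member.

Answer: yes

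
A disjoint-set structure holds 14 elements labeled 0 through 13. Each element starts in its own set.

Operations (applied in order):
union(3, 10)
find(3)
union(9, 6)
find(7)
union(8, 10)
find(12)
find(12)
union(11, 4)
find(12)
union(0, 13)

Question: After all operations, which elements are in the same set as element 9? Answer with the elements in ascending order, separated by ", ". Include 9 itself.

Answer: 6, 9

Derivation:
Step 1: union(3, 10) -> merged; set of 3 now {3, 10}
Step 2: find(3) -> no change; set of 3 is {3, 10}
Step 3: union(9, 6) -> merged; set of 9 now {6, 9}
Step 4: find(7) -> no change; set of 7 is {7}
Step 5: union(8, 10) -> merged; set of 8 now {3, 8, 10}
Step 6: find(12) -> no change; set of 12 is {12}
Step 7: find(12) -> no change; set of 12 is {12}
Step 8: union(11, 4) -> merged; set of 11 now {4, 11}
Step 9: find(12) -> no change; set of 12 is {12}
Step 10: union(0, 13) -> merged; set of 0 now {0, 13}
Component of 9: {6, 9}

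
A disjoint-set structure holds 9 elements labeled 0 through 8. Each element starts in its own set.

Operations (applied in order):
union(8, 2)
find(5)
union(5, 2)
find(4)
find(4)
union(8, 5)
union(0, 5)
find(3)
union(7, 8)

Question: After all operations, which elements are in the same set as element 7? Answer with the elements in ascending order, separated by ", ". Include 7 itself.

Step 1: union(8, 2) -> merged; set of 8 now {2, 8}
Step 2: find(5) -> no change; set of 5 is {5}
Step 3: union(5, 2) -> merged; set of 5 now {2, 5, 8}
Step 4: find(4) -> no change; set of 4 is {4}
Step 5: find(4) -> no change; set of 4 is {4}
Step 6: union(8, 5) -> already same set; set of 8 now {2, 5, 8}
Step 7: union(0, 5) -> merged; set of 0 now {0, 2, 5, 8}
Step 8: find(3) -> no change; set of 3 is {3}
Step 9: union(7, 8) -> merged; set of 7 now {0, 2, 5, 7, 8}
Component of 7: {0, 2, 5, 7, 8}

Answer: 0, 2, 5, 7, 8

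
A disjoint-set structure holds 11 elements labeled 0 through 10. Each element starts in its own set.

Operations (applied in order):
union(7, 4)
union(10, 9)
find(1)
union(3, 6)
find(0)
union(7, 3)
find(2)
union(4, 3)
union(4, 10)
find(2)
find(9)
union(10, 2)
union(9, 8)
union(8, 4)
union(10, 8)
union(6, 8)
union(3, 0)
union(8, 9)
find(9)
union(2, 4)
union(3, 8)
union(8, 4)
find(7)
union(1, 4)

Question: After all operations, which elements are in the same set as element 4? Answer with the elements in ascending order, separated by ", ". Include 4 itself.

Step 1: union(7, 4) -> merged; set of 7 now {4, 7}
Step 2: union(10, 9) -> merged; set of 10 now {9, 10}
Step 3: find(1) -> no change; set of 1 is {1}
Step 4: union(3, 6) -> merged; set of 3 now {3, 6}
Step 5: find(0) -> no change; set of 0 is {0}
Step 6: union(7, 3) -> merged; set of 7 now {3, 4, 6, 7}
Step 7: find(2) -> no change; set of 2 is {2}
Step 8: union(4, 3) -> already same set; set of 4 now {3, 4, 6, 7}
Step 9: union(4, 10) -> merged; set of 4 now {3, 4, 6, 7, 9, 10}
Step 10: find(2) -> no change; set of 2 is {2}
Step 11: find(9) -> no change; set of 9 is {3, 4, 6, 7, 9, 10}
Step 12: union(10, 2) -> merged; set of 10 now {2, 3, 4, 6, 7, 9, 10}
Step 13: union(9, 8) -> merged; set of 9 now {2, 3, 4, 6, 7, 8, 9, 10}
Step 14: union(8, 4) -> already same set; set of 8 now {2, 3, 4, 6, 7, 8, 9, 10}
Step 15: union(10, 8) -> already same set; set of 10 now {2, 3, 4, 6, 7, 8, 9, 10}
Step 16: union(6, 8) -> already same set; set of 6 now {2, 3, 4, 6, 7, 8, 9, 10}
Step 17: union(3, 0) -> merged; set of 3 now {0, 2, 3, 4, 6, 7, 8, 9, 10}
Step 18: union(8, 9) -> already same set; set of 8 now {0, 2, 3, 4, 6, 7, 8, 9, 10}
Step 19: find(9) -> no change; set of 9 is {0, 2, 3, 4, 6, 7, 8, 9, 10}
Step 20: union(2, 4) -> already same set; set of 2 now {0, 2, 3, 4, 6, 7, 8, 9, 10}
Step 21: union(3, 8) -> already same set; set of 3 now {0, 2, 3, 4, 6, 7, 8, 9, 10}
Step 22: union(8, 4) -> already same set; set of 8 now {0, 2, 3, 4, 6, 7, 8, 9, 10}
Step 23: find(7) -> no change; set of 7 is {0, 2, 3, 4, 6, 7, 8, 9, 10}
Step 24: union(1, 4) -> merged; set of 1 now {0, 1, 2, 3, 4, 6, 7, 8, 9, 10}
Component of 4: {0, 1, 2, 3, 4, 6, 7, 8, 9, 10}

Answer: 0, 1, 2, 3, 4, 6, 7, 8, 9, 10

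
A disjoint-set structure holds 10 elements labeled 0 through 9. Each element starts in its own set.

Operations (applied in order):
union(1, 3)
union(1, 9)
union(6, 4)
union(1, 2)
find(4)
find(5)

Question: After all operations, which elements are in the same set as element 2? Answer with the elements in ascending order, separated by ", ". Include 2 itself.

Answer: 1, 2, 3, 9

Derivation:
Step 1: union(1, 3) -> merged; set of 1 now {1, 3}
Step 2: union(1, 9) -> merged; set of 1 now {1, 3, 9}
Step 3: union(6, 4) -> merged; set of 6 now {4, 6}
Step 4: union(1, 2) -> merged; set of 1 now {1, 2, 3, 9}
Step 5: find(4) -> no change; set of 4 is {4, 6}
Step 6: find(5) -> no change; set of 5 is {5}
Component of 2: {1, 2, 3, 9}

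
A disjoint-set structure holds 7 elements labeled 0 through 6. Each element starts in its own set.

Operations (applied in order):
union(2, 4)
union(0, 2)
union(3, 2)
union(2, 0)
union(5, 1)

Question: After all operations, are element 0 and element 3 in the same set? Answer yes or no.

Step 1: union(2, 4) -> merged; set of 2 now {2, 4}
Step 2: union(0, 2) -> merged; set of 0 now {0, 2, 4}
Step 3: union(3, 2) -> merged; set of 3 now {0, 2, 3, 4}
Step 4: union(2, 0) -> already same set; set of 2 now {0, 2, 3, 4}
Step 5: union(5, 1) -> merged; set of 5 now {1, 5}
Set of 0: {0, 2, 3, 4}; 3 is a member.

Answer: yes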